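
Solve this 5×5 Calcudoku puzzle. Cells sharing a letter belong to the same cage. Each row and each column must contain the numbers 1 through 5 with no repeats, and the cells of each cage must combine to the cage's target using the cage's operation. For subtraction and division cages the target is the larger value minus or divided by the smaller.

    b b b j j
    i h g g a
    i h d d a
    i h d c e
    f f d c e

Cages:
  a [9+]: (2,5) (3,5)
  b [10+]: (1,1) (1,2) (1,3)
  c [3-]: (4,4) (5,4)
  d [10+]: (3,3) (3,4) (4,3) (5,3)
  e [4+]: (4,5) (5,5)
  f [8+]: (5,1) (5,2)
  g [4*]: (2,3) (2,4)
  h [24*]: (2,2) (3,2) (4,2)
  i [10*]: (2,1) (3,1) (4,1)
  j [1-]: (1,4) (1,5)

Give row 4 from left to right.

In row 2, 3 can only go at (2,2), so (2,2) = 3.
The two cells of cage f must have sum 8, leaving (5,1) = 3.
3 is placed in column 2, leaving (5,2) = 5.
Row 5 already has 3, so (5,5) = 1.
1 is placed in column 5, leaving (4,5) = 3.
Row 2 needs a 2, and only (2,1) is open for it.
The only place for 5 in row 2 is (2,5).
5 is placed in column 5, so (3,5) = 4.
Column 5 already has 4, which forces (1,5) = 2.
Row 3 now contains 4; hence (3,2) = 2.
Cage h needs product 24; hence (4,2) = 4.
Column 2 already has 4; hence (1,2) = 1.
1 is placed in row 1, so (1,4) = 3.
Column 4 now contains 3, leaving (3,4) = 1.
Cage d needs sum 10, leaving (4,3) = 2.
1 is placed in column 4, leaving (4,4) = 5.
Cage d needs sum 10, so (5,3) = 4.
4 is placed in row 5; hence (5,4) = 2.
Cage b needs sum 10; hence (1,1) = 4.
Column 3 already has 4, so (1,3) = 5.
Column 3 already has 4, leaving (2,3) = 1.
1 is placed in column 4, so (2,4) = 4.
Row 3 now contains 1, so (3,1) = 5.
Row 3 now contains 1, which forces (3,3) = 3.
5 is placed in row 4, so (4,1) = 1.
Completed grid: 4 1 5 3 2 / 2 3 1 4 5 / 5 2 3 1 4 / 1 4 2 5 3 / 3 5 4 2 1.

1 4 2 5 3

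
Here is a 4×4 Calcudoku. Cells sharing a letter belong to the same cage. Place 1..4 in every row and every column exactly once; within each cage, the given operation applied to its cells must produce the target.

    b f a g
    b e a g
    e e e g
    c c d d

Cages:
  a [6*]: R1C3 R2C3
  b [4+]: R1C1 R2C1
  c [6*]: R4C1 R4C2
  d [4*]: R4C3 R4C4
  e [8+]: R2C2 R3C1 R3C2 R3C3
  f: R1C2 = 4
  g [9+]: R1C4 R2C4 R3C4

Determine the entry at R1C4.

2

F is a freebie, leaving R1C2 = 4.
The only place for 1 in row 1 is R1C1.
1 is placed in column 1, leaving R2C1 = 3.
Row 2 now contains 3, so R2C3 = 2.
Row 2 now contains 2, which forces R2C4 = 4.
Column 1 already has 3, so R4C1 = 2.
Row 4 already has 2, so R4C2 = 3.
Column 4 already has 4, leaving R4C4 = 1.
Column 3 already has 2, which forces R1C3 = 3.
Row 1 now contains 3, so R1C4 = 2.
Row 2 now contains 2, leaving R2C2 = 1.
Column 1 now contains 2, so R3C1 = 4.
The 4 cells of cage e must have sum 8; hence R3C2 = 2.
The 4 cells of cage e must have sum 8, leaving R3C3 = 1.
2 is placed in column 4, leaving R3C4 = 3.
Row 4 already has 1, leaving R4C3 = 4.
Completed grid: 1 4 3 2 / 3 1 2 4 / 4 2 1 3 / 2 3 4 1.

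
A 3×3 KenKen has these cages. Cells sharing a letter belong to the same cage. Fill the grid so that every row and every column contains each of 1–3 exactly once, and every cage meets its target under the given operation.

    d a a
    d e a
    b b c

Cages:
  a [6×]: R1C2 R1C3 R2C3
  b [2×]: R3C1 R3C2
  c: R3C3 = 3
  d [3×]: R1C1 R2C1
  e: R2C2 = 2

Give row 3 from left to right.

E is a freebie; hence R2C2 = 2.
2 is placed in column 2; hence R3C2 = 1.
Cage c is a single given cell, leaving R3C3 = 3.
Column 2 now contains 1, so R1C2 = 3.
Cage a needs product 6; hence R1C3 = 2.
Column 3 already has 3; hence R2C3 = 1.
Row 3 already has 1, leaving R3C1 = 2.
3 is placed in row 1, so R1C1 = 1.
Row 2 already has 1, leaving R2C1 = 3.
Completed grid: 1 3 2 / 3 2 1 / 2 1 3.

2 1 3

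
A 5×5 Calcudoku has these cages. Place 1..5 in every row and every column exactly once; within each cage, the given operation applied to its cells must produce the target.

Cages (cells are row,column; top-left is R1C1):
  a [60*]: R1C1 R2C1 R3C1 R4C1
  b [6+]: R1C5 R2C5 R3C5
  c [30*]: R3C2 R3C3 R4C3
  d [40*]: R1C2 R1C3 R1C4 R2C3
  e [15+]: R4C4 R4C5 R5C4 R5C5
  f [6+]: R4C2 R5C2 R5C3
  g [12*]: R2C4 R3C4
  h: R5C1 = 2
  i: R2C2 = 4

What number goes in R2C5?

2

Cage i is a single given cell; hence R2C2 = 4.
4 is placed in row 2, leaving R2C4 = 3.
Column 4 already has 3, leaving R3C4 = 4.
Cage h is a single given cell, which forces R5C1 = 2.
Cage d needs product 40, which forces R1C3 = 4.
The 3 cells of cage f must have sum 6, so R4C2 = 2.
Cage c has product 30; hence R3C3 = 2.
Cage a has product 60, which forces R4C1 = 4.
Row 4 now contains 4, so R4C5 = 5.
Column 5 already has 5, which forces R5C5 = 4.
The 4 cells of cage d must have product 40, which forces R1C4 = 2.
The 3 cells of cage c must have product 30, so R3C2 = 5.
Row 4 now contains 5, which forces R4C3 = 3.
Row 4 now contains 5; hence R4C4 = 1.
3 is placed in column 3, so R5C3 = 1.
Cage e has sum 15, which forces R5C4 = 5.
Column 2 already has 5, which forces R1C2 = 1.
1 is placed in row 1, leaving R1C5 = 3.
Column 3 now contains 1, leaving R2C3 = 5.
Cage b has sum 6; hence R2C5 = 2.
Column 5 already has 3, so R3C5 = 1.
1 is placed in row 5, leaving R5C2 = 3.
Row 1 now contains 3, so R1C1 = 5.
Row 2 now contains 5, so R2C1 = 1.
Row 3 now contains 1; hence R3C1 = 3.
Filled in: 5 1 4 2 3 / 1 4 5 3 2 / 3 5 2 4 1 / 4 2 3 1 5 / 2 3 1 5 4.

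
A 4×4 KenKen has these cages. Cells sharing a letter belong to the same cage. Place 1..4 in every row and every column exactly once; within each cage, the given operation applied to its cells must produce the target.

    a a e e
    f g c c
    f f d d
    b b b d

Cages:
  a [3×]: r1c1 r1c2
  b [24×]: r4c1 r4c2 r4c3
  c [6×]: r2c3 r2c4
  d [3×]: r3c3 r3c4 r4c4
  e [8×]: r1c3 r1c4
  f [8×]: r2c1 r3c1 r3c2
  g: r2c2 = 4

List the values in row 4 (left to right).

2 3 4 1

Cage g is a single given cell; hence r2c2 = 4.
The 3 cells of cage d must have product 3, so r3c3 = 1.
Cage d needs product 3; hence r3c4 = 3.
Cage d needs product 3, leaving r4c4 = 1.
Cage f has product 8, which forces r2c1 = 1.
Cage c's pair has product 6, which forces r2c3 = 3.
3 is placed in column 4, which forces r2c4 = 2.
Cage f needs product 8, so r3c1 = 4.
1 is placed in row 3; hence r3c2 = 2.
2 is placed in column 2; hence r4c2 = 3.
1 is placed in column 1, leaving r1c1 = 3.
Column 2 already has 3, which forces r1c2 = 1.
The two cells of cage e must have product 8, so r1c3 = 2.
2 is placed in column 4, so r1c4 = 4.
Row 4 now contains 3, which forces r4c1 = 2.
Cage b has product 24; hence r4c3 = 4.
Completed grid: 3 1 2 4 / 1 4 3 2 / 4 2 1 3 / 2 3 4 1.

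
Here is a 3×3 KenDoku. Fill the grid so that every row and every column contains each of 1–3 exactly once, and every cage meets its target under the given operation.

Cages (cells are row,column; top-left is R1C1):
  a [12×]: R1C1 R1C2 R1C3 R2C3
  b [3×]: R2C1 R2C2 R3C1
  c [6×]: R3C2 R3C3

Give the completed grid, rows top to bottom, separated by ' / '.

2 3 1 / 3 1 2 / 1 2 3

The 3 cells of cage b must have product 3, leaving R2C1 = 3.
The 3 cells of cage b must have product 3; hence R2C2 = 1.
Cage a has product 12, leaving R2C3 = 2.
The 3 cells of cage b must have product 3, which forces R3C1 = 1.
Column 3 already has 2; hence R3C3 = 3.
1 is placed in column 1, leaving R1C1 = 2.
Cage a needs product 12, which forces R1C2 = 3.
Column 3 already has 3, which forces R1C3 = 1.
Row 3 already has 3; hence R3C2 = 2.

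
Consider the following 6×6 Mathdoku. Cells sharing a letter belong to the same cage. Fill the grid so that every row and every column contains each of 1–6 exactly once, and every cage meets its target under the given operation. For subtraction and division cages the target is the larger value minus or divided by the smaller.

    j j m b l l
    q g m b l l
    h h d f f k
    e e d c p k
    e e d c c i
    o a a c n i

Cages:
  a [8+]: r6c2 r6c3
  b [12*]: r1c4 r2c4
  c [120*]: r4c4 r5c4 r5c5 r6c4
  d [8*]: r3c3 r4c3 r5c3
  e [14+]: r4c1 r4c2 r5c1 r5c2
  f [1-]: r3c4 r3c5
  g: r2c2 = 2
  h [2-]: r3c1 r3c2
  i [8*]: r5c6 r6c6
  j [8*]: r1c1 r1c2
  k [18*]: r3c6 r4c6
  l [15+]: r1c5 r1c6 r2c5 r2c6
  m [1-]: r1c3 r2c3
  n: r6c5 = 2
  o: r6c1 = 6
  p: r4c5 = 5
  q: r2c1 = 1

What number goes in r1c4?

3

Cage q is a single given cell; hence r2c1 = 1.
Cage g is a single given cell; hence r2c2 = 2.
Cage p is given, leaving r4c5 = 5.
Cage o is a single given cell; hence r6c1 = 6.
Cage n is given, which forces r6c5 = 2.
2 is placed in row 6, so r6c6 = 4.
Cage j needs two cells with product 8; hence r1c1 = 2.
2 is placed in column 2; hence r1c2 = 4.
Row 1 already has 4, which forces r1c4 = 3.
Column 6 already has 4; hence r5c6 = 2.
Cage b's pair has product 12, so r2c4 = 4.
Cage c has product 120, so r5c5 = 4.
Cage e has sum 14, so r4c1 = 4.
4 is placed in row 4, leaving r4c3 = 2.
Row 5 now contains 4, leaving r5c1 = 3.
Row 5 now contains 4, which forces r5c3 = 1.
Column 1 now contains 3, which forces r3c1 = 5.
Cage h needs two cells with difference 2, so r3c2 = 3.
Column 3 already has 2, which forces r3c3 = 4.
5 is placed in row 3; hence r3c4 = 2.
Row 3 now contains 3, which forces r3c6 = 6.
The 4 cells of cage e must have sum 14, so r4c2 = 1.
Row 4 now contains 1; hence r4c4 = 6.
Column 6 already has 6, which forces r4c6 = 3.
1 is placed in row 5, so r5c2 = 6.
6 is placed in column 4, which forces r5c4 = 5.
3 is placed in column 2; hence r6c2 = 5.
Row 6 now contains 5; hence r6c3 = 3.
5 is placed in column 4; hence r6c4 = 1.
Cage l has sum 15, so r1c5 = 6.
Cage l needs sum 15, leaving r1c6 = 1.
Cage l has sum 15; hence r2c5 = 3.
3 is placed in column 6, which forces r2c6 = 5.
6 is placed in row 3, so r3c5 = 1.
Row 1 now contains 6, leaving r1c3 = 5.
Row 2 now contains 5, which forces r2c3 = 6.
Filled in: 2 4 5 3 6 1 / 1 2 6 4 3 5 / 5 3 4 2 1 6 / 4 1 2 6 5 3 / 3 6 1 5 4 2 / 6 5 3 1 2 4.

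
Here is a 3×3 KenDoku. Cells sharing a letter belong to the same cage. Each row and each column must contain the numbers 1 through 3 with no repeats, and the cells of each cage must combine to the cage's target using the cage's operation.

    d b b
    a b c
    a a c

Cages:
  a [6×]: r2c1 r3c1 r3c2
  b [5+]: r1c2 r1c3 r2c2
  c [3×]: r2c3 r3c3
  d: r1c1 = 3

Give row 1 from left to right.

3 1 2

D is a freebie, leaving r1c1 = 3.
Row 1 now contains 3, which forces r1c2 = 1.
1 is placed in row 1, which forces r1c3 = 2.
Column 2 now contains 1; hence r2c2 = 2.
Column 2 already has 2, leaving r3c2 = 3.
Row 3 now contains 3; hence r3c3 = 1.
Row 2 now contains 2, leaving r2c1 = 1.
1 is placed in column 3, which forces r2c3 = 3.
1 is placed in row 3; hence r3c1 = 2.
The full grid is 3 1 2 / 1 2 3 / 2 3 1.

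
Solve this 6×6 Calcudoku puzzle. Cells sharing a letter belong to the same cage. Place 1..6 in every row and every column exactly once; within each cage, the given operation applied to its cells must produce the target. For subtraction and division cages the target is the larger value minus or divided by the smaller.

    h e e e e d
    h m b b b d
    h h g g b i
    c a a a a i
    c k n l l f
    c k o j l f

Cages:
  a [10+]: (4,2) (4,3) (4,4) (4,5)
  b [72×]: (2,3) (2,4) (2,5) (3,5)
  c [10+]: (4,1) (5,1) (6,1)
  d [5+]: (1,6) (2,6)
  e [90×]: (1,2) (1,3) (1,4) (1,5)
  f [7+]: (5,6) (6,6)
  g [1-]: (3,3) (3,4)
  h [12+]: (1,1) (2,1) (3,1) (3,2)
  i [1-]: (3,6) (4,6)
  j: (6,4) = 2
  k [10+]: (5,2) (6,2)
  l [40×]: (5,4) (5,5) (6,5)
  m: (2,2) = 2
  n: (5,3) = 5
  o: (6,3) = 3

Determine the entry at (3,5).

Cage m is given; hence (2,2) = 2.
Cage n is given, which forces (5,3) = 5.
Cage o is given; hence (6,3) = 3.
J is a freebie, leaving (6,4) = 2.
Column 4 now contains 2, which forces (5,4) = 4.
Cage l has product 40, leaving (5,5) = 2.
Cage l needs product 40, so (6,5) = 5.
Cage a needs sum 10; hence (4,3) = 2.
Row 5 already has 4, so (5,2) = 6.
Cage k needs two cells with sum 10, so (6,2) = 4.
Cage a has sum 10, so (4,5) = 4.
Cage f needs two cells with sum 7; hence (5,6) = 1.
Cage f needs two cells with sum 7, leaving (6,6) = 6.
The two cells of cage d must have sum 5; hence (1,6) = 2.
Cage b has product 72, so (2,3) = 4.
Cage d needs two cells with sum 5, so (2,6) = 3.
4 is placed in column 3, so (3,3) = 6.
2 is placed in column 6, leaving (3,6) = 4.
Cage c has sum 10, leaving (4,1) = 6.
Column 6 already has 3; hence (4,6) = 5.
Row 5 now contains 1, leaving (5,1) = 3.
Row 6 now contains 6, leaving (6,1) = 1.
Cage h has sum 12, leaving (1,1) = 4.
Column 3 now contains 6, which forces (1,3) = 1.
1 is placed in column 1; hence (2,1) = 5.
Cage h has sum 12; hence (3,1) = 2.
Cage h has sum 12; hence (3,2) = 1.
Cage g needs two cells with difference 1, leaving (3,4) = 5.
The 4 cells of cage b must have product 72, which forces (3,5) = 3.
Column 2 now contains 1, so (4,2) = 3.
Row 4 now contains 3, leaving (4,4) = 1.
Column 2 already has 3, which forces (1,2) = 5.
The 4 cells of cage e must have product 90, leaving (1,4) = 3.
Column 5 now contains 3, leaving (1,5) = 6.
1 is placed in column 4, so (2,4) = 6.
Cage b has product 72, leaving (2,5) = 1.
The full grid is 4 5 1 3 6 2 / 5 2 4 6 1 3 / 2 1 6 5 3 4 / 6 3 2 1 4 5 / 3 6 5 4 2 1 / 1 4 3 2 5 6.

3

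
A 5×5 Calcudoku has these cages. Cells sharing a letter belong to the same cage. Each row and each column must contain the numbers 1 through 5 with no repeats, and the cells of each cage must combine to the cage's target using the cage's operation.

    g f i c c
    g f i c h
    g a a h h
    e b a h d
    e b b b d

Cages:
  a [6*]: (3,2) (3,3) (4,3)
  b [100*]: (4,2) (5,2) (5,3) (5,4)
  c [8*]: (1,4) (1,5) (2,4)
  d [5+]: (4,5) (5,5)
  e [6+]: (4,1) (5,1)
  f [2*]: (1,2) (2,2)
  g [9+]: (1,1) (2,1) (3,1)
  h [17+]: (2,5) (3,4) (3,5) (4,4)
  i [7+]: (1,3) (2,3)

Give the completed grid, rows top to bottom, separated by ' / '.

5 2 3 4 1 / 3 1 4 2 5 / 1 3 2 5 4 / 4 5 1 3 2 / 2 4 5 1 3

Cage b needs product 100, which forces (4,2) = 5.
Cage h has sum 17, which forces (2,5) = 5.
Cage h needs sum 17, so (3,4) = 5.
Cage b has product 100, leaving (5,3) = 5.
The only place for 5 in row 1 is (1,1).
In row 1, 3 can only go at (1,3), so (1,3) = 3.
Column 3 already has 3, so (2,3) = 4.
The 3 cells of cage a must have product 6, leaving (3,2) = 3.
3 is placed in row 3, which forces (3,5) = 4.
Cage c has product 8; hence (1,4) = 4.
Cage g has sum 9; hence (2,1) = 3.
3 is placed in row 3, leaving (3,1) = 1.
1 is placed in row 3; hence (3,3) = 2.
2 is placed in column 3, which forces (4,3) = 1.
The 4 cells of cage h must have sum 17, leaving (4,4) = 3.
Row 4 now contains 3, which forces (4,5) = 2.
Column 4 already has 4, leaving (5,4) = 1.
Column 5 already has 2, so (5,5) = 3.
Column 5 already has 2, so (1,5) = 1.
1 is placed in column 4, leaving (2,4) = 2.
2 is placed in row 4, leaving (4,1) = 4.
The two cells of cage e must have sum 6, so (5,1) = 2.
Row 5 already has 1, so (5,2) = 4.
1 is placed in row 1, which forces (1,2) = 2.
Row 2 now contains 2, which forces (2,2) = 1.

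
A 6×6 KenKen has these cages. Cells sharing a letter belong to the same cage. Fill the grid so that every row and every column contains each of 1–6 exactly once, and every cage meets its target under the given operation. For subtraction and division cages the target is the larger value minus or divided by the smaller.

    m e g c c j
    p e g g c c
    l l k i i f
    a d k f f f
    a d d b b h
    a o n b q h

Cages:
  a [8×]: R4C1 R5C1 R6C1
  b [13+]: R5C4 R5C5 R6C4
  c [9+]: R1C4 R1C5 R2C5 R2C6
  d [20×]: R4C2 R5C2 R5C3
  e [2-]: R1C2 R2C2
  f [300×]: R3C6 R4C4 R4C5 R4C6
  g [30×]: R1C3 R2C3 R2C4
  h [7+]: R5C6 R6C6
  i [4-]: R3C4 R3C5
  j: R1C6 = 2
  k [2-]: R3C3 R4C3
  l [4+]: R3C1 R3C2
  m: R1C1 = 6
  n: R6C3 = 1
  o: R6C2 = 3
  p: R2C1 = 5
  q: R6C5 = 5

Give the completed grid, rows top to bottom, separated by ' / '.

6 4 5 1 3 2 / 5 6 3 2 1 4 / 3 1 4 6 2 5 / 1 2 6 5 4 3 / 4 5 2 3 6 1 / 2 3 1 4 5 6

Cage m is a single given cell; hence R1C1 = 6.
Cage j is given, leaving R1C6 = 2.
Cage p is given; hence R2C1 = 5.
Cage f needs product 300, leaving R3C6 = 5.
Cage o is a single given cell, which forces R6C2 = 3.
N is a freebie, which forces R6C3 = 1.
Cage q is a single given cell; hence R6C5 = 5.
Cage e needs two cells with difference 2, so R1C2 = 4.
The 3 cells of cage g must have product 30, leaving R1C3 = 5.
Cage l's pair has sum 4; hence R3C1 = 3.
Column 2 now contains 3, so R3C2 = 1.
Cage f needs product 300, so R4C4 = 5.
Column 2 now contains 1; hence R5C2 = 5.
Row 4 now contains 5, which forces R4C2 = 2.
Cage d has product 20; hence R5C3 = 2.
2 is placed in column 2; hence R2C2 = 6.
6 is placed in row 2, so R2C3 = 3.
The 3 cells of cage a must have product 8, leaving R6C1 = 2.
Cage g has product 30; hence R2C4 = 2.
2 is placed in column 4, leaving R3C4 = 6.
6 is placed in row 3; hence R3C5 = 2.
Column 4 already has 6; hence R6C4 = 4.
Row 6 now contains 4, leaving R6C6 = 6.
6 is placed in row 3, leaving R3C3 = 4.
Cage k's pair has difference 2, leaving R4C3 = 6.
The 3 cells of cage b must have sum 13; hence R5C4 = 3.
Cage b has sum 13, so R5C5 = 6.
Cage h's pair has sum 7, so R5C6 = 1.
Column 4 now contains 3, leaving R1C4 = 1.
The 4 cells of cage c must have sum 9, which forces R1C5 = 3.
The 4 cells of cage c must have sum 9, leaving R2C5 = 1.
1 is placed in column 6, so R2C6 = 4.
Cage a needs product 8, which forces R4C1 = 1.
Column 5 now contains 3, which forces R4C5 = 4.
Column 6 now contains 4; hence R4C6 = 3.
1 is placed in row 5, which forces R5C1 = 4.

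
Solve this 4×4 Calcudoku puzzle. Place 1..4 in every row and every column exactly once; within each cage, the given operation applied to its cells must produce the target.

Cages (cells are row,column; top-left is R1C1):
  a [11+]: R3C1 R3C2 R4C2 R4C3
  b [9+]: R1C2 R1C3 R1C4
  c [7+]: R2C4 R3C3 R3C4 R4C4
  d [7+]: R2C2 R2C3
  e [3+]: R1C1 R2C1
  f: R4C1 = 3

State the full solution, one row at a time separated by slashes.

1 3 2 4 / 2 4 3 1 / 4 2 1 3 / 3 1 4 2

Cage c needs sum 7, leaving R3C3 = 1.
Cage f is a single given cell, which forces R4C1 = 3.
The only place for 1 in row 1 is R1C1.
Column 1 already has 1, so R2C1 = 2.
Column 1 now contains 2, leaving R3C1 = 4.
Cage a needs sum 11, leaving R3C2 = 2.
2 is placed in row 3, which forces R3C4 = 3.
Cage a needs sum 11, which forces R4C2 = 1.
The 4 cells of cage a must have sum 11, which forces R4C3 = 4.
Row 4 already has 1; hence R4C4 = 2.
The 3 cells of cage b must have sum 9, so R1C2 = 3.
Cage b needs sum 9, so R1C3 = 2.
Column 4 already has 2, which forces R1C4 = 4.
Cage d's pair has sum 7, so R2C2 = 4.
Column 3 now contains 4, so R2C3 = 3.
3 is placed in column 4; hence R2C4 = 1.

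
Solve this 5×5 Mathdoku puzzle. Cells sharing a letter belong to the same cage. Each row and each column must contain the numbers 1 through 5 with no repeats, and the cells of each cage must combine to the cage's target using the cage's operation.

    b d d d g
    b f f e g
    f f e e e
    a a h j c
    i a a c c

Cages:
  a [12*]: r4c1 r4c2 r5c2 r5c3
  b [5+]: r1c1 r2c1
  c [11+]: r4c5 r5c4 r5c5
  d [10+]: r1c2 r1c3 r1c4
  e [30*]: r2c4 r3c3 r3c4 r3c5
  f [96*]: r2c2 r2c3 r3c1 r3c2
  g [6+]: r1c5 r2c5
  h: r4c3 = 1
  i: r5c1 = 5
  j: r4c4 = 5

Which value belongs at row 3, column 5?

2

Cage h is a single given cell, leaving r4c3 = 1.
Cage j is a single given cell, which forces r4c4 = 5.
I is a freebie, leaving r5c1 = 5.
Cage c has sum 11, leaving r4c5 = 4.
Cage a has product 12, which forces r5c2 = 1.
Cage a needs product 12, leaving r5c3 = 2.
Cage c needs sum 11; hence r5c4 = 4.
Cage c needs sum 11; hence r5c5 = 3.
In row 2, 5 can only go at r2c5, so r2c5 = 5.
5 is placed in column 5; hence r1c5 = 1.
The 4 cells of cage e must have product 30, so r3c3 = 5.
Column 5 now contains 1; hence r3c5 = 2.
Cage d needs sum 10, which forces r1c2 = 5.
The 3 cells of cage d must have sum 10; hence r1c3 = 3.
Cage d has sum 10, leaving r1c4 = 2.
The 4 cells of cage f must have product 96, which forces r2c2 = 2.
Cage f has product 96; hence r2c3 = 4.
Column 2 now contains 2, which forces r4c2 = 3.
Row 1 now contains 2, which forces r1c1 = 4.
Cage b needs two cells with sum 5, leaving r2c1 = 1.
Row 2 already has 1, leaving r2c4 = 3.
Cage f needs product 96, leaving r3c1 = 3.
3 is placed in column 2; hence r3c2 = 4.
Column 4 now contains 3, so r3c4 = 1.
Row 4 now contains 3, leaving r4c1 = 2.
The full grid is 4 5 3 2 1 / 1 2 4 3 5 / 3 4 5 1 2 / 2 3 1 5 4 / 5 1 2 4 3.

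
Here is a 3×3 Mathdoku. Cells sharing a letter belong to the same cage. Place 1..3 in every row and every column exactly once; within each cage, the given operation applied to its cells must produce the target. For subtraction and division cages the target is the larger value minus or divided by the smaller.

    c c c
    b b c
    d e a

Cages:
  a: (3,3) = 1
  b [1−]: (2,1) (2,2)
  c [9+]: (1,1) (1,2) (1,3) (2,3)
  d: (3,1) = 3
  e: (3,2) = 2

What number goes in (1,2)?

Cage c has sum 9, so (2,3) = 3.
D is a freebie, leaving (3,1) = 3.
Cage e is given, which forces (3,2) = 2.
Cage a is a single given cell; hence (3,3) = 1.
Cage c has sum 9, leaving (1,1) = 1.
The 4 cells of cage c must have sum 9, so (1,2) = 3.
Column 3 already has 1, which forces (1,3) = 2.
Cage b needs two cells with difference 1, so (2,1) = 2.
Column 2 already has 2, so (2,2) = 1.
Filled in: 1 3 2 / 2 1 3 / 3 2 1.

3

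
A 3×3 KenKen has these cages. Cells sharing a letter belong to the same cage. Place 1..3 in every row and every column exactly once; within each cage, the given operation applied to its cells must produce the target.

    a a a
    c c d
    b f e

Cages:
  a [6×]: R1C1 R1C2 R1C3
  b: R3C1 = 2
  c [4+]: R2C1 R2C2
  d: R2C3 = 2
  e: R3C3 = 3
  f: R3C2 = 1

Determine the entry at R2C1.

D is a freebie, which forces R2C3 = 2.
B is a freebie, so R3C1 = 2.
F is a freebie; hence R3C2 = 1.
Cage e is given; hence R3C3 = 3.
Cage a needs product 6; hence R1C1 = 3.
Cage a needs product 6, which forces R1C2 = 2.
3 is placed in column 3; hence R1C3 = 1.
Cage c's pair has sum 4, which forces R2C1 = 1.
Column 2 already has 1, leaving R2C2 = 3.
The full grid is 3 2 1 / 1 3 2 / 2 1 3.

1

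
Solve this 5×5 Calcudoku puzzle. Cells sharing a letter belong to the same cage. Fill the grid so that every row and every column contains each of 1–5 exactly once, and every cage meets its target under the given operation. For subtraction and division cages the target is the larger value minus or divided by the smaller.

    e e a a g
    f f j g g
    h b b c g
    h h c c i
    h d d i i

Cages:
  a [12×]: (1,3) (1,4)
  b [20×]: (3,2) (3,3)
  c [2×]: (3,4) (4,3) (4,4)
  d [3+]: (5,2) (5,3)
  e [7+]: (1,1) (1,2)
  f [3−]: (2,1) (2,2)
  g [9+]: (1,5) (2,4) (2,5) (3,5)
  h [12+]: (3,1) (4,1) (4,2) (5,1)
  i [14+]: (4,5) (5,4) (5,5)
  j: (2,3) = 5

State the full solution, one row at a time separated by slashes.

5 2 3 4 1 / 1 4 5 3 2 / 2 5 4 1 3 / 4 3 1 2 5 / 3 1 2 5 4

Cage j is given, leaving (2,3) = 5.
5 is placed in column 3, so (3,3) = 4.
Cage c has product 2, which forces (3,4) = 1.
The 3 cells of cage c must have product 2, so (4,3) = 1.
The 3 cells of cage c must have product 2, so (4,4) = 2.
Cage i needs sum 14; hence (4,5) = 5.
Column 3 now contains 1, which forces (5,3) = 2.
Cage i needs sum 14; hence (5,4) = 5.
The 3 cells of cage i must have sum 14, leaving (5,5) = 4.
Column 3 now contains 4, leaving (1,3) = 3.
The two cells of cage a must have product 12, which forces (1,4) = 4.
Column 4 already has 2; hence (2,4) = 3.
The 4 cells of cage h must have sum 12, leaving (3,1) = 2.
4 is placed in row 3; hence (3,2) = 5.
Row 3 now contains 2, so (3,5) = 3.
The 4 cells of cage h must have sum 12, which forces (4,1) = 4.
Cage h needs sum 12; hence (4,2) = 3.
Cage h needs sum 12, leaving (5,1) = 3.
Row 5 now contains 2; hence (5,2) = 1.
Column 1 already has 2, so (1,1) = 5.
5 is placed in column 2, so (1,2) = 2.
2 is placed in row 1, so (1,5) = 1.
Column 1 now contains 4; hence (2,1) = 1.
Column 2 now contains 1, leaving (2,2) = 4.
Column 5 now contains 1, leaving (2,5) = 2.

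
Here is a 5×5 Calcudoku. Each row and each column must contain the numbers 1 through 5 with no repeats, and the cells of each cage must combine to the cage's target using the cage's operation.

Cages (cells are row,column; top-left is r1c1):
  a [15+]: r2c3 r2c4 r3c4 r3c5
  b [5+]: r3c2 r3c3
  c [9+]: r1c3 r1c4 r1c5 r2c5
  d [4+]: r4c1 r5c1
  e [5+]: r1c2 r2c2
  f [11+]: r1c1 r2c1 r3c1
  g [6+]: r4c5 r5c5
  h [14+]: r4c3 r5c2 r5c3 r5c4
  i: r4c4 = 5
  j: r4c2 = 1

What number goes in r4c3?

2

Cage j is a single given cell; hence r4c2 = 1.
Cage i is a single given cell, leaving r4c4 = 5.
1 is placed in row 4, leaving r4c1 = 3.
Cage d's pair has sum 4, which forces r5c1 = 1.
The only place for 5 in column 2 is r5c2.
In column 2, 4 can only go at r3c2, so r3c2 = 4.
Cage b's pair has sum 5, leaving r3c3 = 1.
Cage a has sum 15; hence r3c5 = 5.
Row 3 now contains 5; hence r3c1 = 2.
Row 3 now contains 2; hence r3c4 = 3.
Cage h needs sum 14, which forces r5c3 = 3.
3 is placed in column 3; hence r2c3 = 5.
Cage a needs sum 15, so r2c4 = 2.
2 is placed in row 2; hence r2c5 = 1.
Column 4 now contains 2; hence r5c4 = 4.
Row 5 already has 4, leaving r5c5 = 2.
The 3 cells of cage f must have sum 11, leaving r1c1 = 5.
Cage e needs two cells with sum 5, which forces r1c2 = 2.
Cage c needs sum 9, so r1c3 = 4.
Column 4 already has 4, so r1c4 = 1.
Cage c has sum 9, leaving r1c5 = 3.
5 is placed in row 2, leaving r2c1 = 4.
2 is placed in row 2, leaving r2c2 = 3.
Cage h needs sum 14; hence r4c3 = 2.
Column 5 now contains 2, which forces r4c5 = 4.
The full grid is 5 2 4 1 3 / 4 3 5 2 1 / 2 4 1 3 5 / 3 1 2 5 4 / 1 5 3 4 2.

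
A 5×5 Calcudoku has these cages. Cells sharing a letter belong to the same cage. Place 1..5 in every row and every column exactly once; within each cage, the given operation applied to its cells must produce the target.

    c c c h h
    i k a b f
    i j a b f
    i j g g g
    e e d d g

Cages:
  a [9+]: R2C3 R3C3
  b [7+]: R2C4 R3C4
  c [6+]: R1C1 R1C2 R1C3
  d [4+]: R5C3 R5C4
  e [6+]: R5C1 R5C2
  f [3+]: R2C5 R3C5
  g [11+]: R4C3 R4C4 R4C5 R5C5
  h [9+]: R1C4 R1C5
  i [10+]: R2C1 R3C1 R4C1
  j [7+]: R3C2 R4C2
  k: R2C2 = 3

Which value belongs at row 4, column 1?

4

K is a freebie, so R2C2 = 3.
Column 2 needs a 4, and only R5C2 is open for it.
Cage e needs two cells with sum 6, so R5C1 = 2.
The only place for 3 in row 3 is R3C4.
Cage b's pair has sum 7, leaving R2C4 = 4.
Cage d's pair has sum 4, so R5C3 = 3.
Column 4 now contains 3, leaving R5C4 = 1.
Row 5 already has 1; hence R5C5 = 5.
Cage c needs sum 6, so R1C1 = 3.
4 is placed in column 4, which forces R1C4 = 5.
5 is placed in column 5, so R1C5 = 4.
Row 2 already has 4, so R2C3 = 5.
The two cells of cage a must have sum 9, so R3C3 = 4.
Cage g has sum 11, so R4C3 = 1.
Cage g has sum 11, which forces R4C4 = 2.
Cage g has sum 11; hence R4C5 = 3.
Cage c has sum 6, so R1C2 = 1.
Column 3 already has 1, which forces R1C3 = 2.
Row 2 already has 5, so R2C1 = 1.
Row 2 now contains 1, leaving R2C5 = 2.
Cage i needs sum 10; hence R3C1 = 5.
Cage j needs two cells with sum 7, which forces R3C2 = 2.
Column 5 now contains 2, leaving R3C5 = 1.
Cage i has sum 10, so R4C1 = 4.
Row 4 already has 2, so R4C2 = 5.
The full grid is 3 1 2 5 4 / 1 3 5 4 2 / 5 2 4 3 1 / 4 5 1 2 3 / 2 4 3 1 5.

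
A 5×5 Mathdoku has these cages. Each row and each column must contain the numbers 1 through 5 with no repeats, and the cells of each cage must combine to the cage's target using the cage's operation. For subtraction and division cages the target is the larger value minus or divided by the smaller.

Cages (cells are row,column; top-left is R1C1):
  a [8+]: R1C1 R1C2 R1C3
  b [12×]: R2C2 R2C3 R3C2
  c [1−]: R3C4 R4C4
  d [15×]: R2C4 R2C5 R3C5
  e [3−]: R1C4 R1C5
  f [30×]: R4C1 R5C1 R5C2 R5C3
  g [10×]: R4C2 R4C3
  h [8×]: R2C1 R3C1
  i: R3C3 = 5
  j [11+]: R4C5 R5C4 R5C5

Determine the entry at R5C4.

Cage i is a single given cell; hence R3C3 = 5.
5 is placed in column 3, so R4C3 = 2.
Row 4 already has 2, leaving R4C2 = 5.
Cage f needs product 30, which forces R5C1 = 5.
The 4 cells of cage f must have product 30, so R5C2 = 2.
Row 5 already has 2; hence R5C5 = 3.
The 3 cells of cage d must have product 15, so R2C4 = 3.
Cage d has product 15, which forces R2C5 = 5.
Column 5 now contains 3, leaving R3C5 = 1.
The 4 cells of cage f must have product 30, leaving R4C1 = 3.
Column 5 now contains 3, which forces R4C5 = 4.
Row 5 now contains 3; hence R5C3 = 1.
Row 5 now contains 3, which forces R5C4 = 4.
Cage e needs two cells with difference 3, which forces R1C4 = 5.
Column 5 now contains 4, which forces R1C5 = 2.
Cage b has product 12, leaving R2C2 = 1.
Column 3 now contains 1, so R2C3 = 4.
Cage b has product 12, which forces R3C2 = 3.
Column 4 now contains 4; hence R3C4 = 2.
Row 4 already has 4; hence R4C4 = 1.
The 3 cells of cage a must have sum 8; hence R1C1 = 1.
Column 2 already has 3; hence R1C2 = 4.
4 is placed in column 3, leaving R1C3 = 3.
Row 2 already has 4, so R2C1 = 2.
2 is placed in row 3, so R3C1 = 4.
Completed grid: 1 4 3 5 2 / 2 1 4 3 5 / 4 3 5 2 1 / 3 5 2 1 4 / 5 2 1 4 3.

4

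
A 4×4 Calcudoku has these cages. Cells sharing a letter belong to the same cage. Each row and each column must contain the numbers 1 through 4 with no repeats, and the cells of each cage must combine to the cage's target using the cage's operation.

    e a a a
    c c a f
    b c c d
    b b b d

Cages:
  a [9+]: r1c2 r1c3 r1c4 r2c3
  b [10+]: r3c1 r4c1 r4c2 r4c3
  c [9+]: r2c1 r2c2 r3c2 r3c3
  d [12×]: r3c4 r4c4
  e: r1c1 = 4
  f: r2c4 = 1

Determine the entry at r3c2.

1

E is a freebie, so r1c1 = 4.
Cage f is a single given cell; hence r2c4 = 1.
Cage a needs sum 9, leaving r2c3 = 3.
3 is placed in row 2, leaving r2c1 = 2.
Cage c has sum 9, leaving r2c2 = 4.
Cage b has sum 10, so r4c2 = 2.
Cage b has sum 10; hence r4c3 = 4.
4 is placed in row 4, leaving r4c4 = 3.
Cage a needs sum 9, so r1c2 = 3.
The 4 cells of cage a must have sum 9; hence r1c3 = 1.
Column 4 already has 3, leaving r1c4 = 2.
Cage b has sum 10, which forces r3c1 = 3.
Column 2 now contains 2; hence r3c2 = 1.
Cage c needs sum 9, which forces r3c3 = 2.
Column 4 already has 3; hence r3c4 = 4.
Row 4 already has 3; hence r4c1 = 1.
Filled in: 4 3 1 2 / 2 4 3 1 / 3 1 2 4 / 1 2 4 3.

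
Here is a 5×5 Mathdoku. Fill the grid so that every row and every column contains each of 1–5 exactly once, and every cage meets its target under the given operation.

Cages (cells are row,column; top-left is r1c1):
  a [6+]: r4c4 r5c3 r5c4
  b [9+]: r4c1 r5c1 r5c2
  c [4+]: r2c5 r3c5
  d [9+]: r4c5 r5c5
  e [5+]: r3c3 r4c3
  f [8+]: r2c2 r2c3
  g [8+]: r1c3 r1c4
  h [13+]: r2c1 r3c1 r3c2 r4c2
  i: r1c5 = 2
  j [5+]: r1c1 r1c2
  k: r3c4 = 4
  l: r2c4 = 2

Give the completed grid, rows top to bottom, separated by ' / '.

I is a freebie, which forces r1c5 = 2.
Cage l is given, which forces r2c4 = 2.
K is a freebie, which forces r3c4 = 4.
Cage a has sum 6; hence r5c3 = 2.
Cage e's pair has sum 5; hence r3c3 = 1.
1 is placed in row 3; hence r3c5 = 3.
Cage e needs two cells with sum 5, so r4c3 = 4.
Row 4 now contains 4, leaving r4c5 = 5.
5 is placed in column 5; hence r5c5 = 4.
3 is placed in column 5, leaving r2c5 = 1.
Row 2 needs a 4, and only r2c1 is open for it.
Column 1 already has 4; hence r1c1 = 1.
Cage j needs two cells with sum 5, so r1c2 = 4.
Cage h has sum 13; hence r3c1 = 2.
Cage h has sum 13, so r3c2 = 5.
1 is placed in column 1, so r4c1 = 3.
Cage h has sum 13, leaving r4c2 = 2.
Row 4 now contains 3, which forces r4c4 = 1.
Column 1 now contains 3, which forces r5c1 = 5.
Column 4 already has 1, so r5c4 = 3.
The two cells of cage g must have sum 8, so r1c3 = 3.
3 is placed in column 4, leaving r1c4 = 5.
5 is placed in column 2, leaving r2c2 = 3.
Cage f needs two cells with sum 8; hence r2c3 = 5.
3 is placed in row 5; hence r5c2 = 1.

1 4 3 5 2 / 4 3 5 2 1 / 2 5 1 4 3 / 3 2 4 1 5 / 5 1 2 3 4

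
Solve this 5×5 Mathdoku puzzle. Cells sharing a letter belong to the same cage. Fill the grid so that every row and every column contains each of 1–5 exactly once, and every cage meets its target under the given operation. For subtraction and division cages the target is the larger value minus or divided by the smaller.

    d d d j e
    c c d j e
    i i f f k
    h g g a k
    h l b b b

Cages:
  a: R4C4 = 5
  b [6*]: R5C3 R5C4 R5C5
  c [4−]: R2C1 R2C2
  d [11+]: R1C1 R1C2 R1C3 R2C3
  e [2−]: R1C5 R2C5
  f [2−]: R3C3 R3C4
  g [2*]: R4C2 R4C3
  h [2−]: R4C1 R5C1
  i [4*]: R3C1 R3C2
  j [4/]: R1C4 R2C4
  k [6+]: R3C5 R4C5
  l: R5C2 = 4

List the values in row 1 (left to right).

2 3 4 1 5

A is a freebie; hence R4C4 = 5.
L is a freebie, leaving R5C2 = 4.
Cage i's pair has product 4, leaving R3C1 = 4.
Column 2 now contains 4, leaving R3C2 = 1.
1 is placed in column 2, leaving R4C2 = 2.
Row 4 now contains 2, leaving R4C3 = 1.
Row 4 already has 1, which forces R4C5 = 4.
Cage c's pair has difference 4, leaving R2C1 = 1.
1 is placed in column 2, so R2C2 = 5.
Row 2 already has 1, so R2C4 = 4.
Row 2 now contains 5; hence R2C5 = 3.
Cage f needs two cells with difference 2, leaving R3C3 = 5.
Cage f needs two cells with difference 2; hence R3C4 = 3.
The two cells of cage k must have sum 6; hence R3C5 = 2.
Row 4 already has 1, leaving R4C1 = 3.
Column 1 now contains 1, so R5C1 = 5.
Column 5 already has 2, leaving R5C5 = 1.
Column 1 now contains 1, leaving R1C1 = 2.
5 is placed in column 2; hence R1C2 = 3.
Cage d needs sum 11; hence R1C3 = 4.
4 is placed in column 4, so R1C4 = 1.
Column 5 now contains 1, so R1C5 = 5.
Row 2 now contains 3, which forces R2C3 = 2.
The 3 cells of cage b must have product 6, leaving R5C3 = 3.
1 is placed in row 5; hence R5C4 = 2.
Completed grid: 2 3 4 1 5 / 1 5 2 4 3 / 4 1 5 3 2 / 3 2 1 5 4 / 5 4 3 2 1.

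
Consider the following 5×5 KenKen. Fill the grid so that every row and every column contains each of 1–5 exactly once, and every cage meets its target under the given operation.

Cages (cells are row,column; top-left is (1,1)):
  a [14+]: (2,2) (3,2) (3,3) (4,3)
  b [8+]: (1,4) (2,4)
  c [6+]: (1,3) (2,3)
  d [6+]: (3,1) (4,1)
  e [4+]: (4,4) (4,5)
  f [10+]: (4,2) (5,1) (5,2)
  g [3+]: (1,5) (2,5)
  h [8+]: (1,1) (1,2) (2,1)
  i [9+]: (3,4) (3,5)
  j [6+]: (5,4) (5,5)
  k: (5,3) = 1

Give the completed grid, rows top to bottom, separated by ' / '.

3 4 2 5 1 / 1 5 4 3 2 / 2 1 3 4 5 / 4 2 5 1 3 / 5 3 1 2 4

K is a freebie, so (5,3) = 1.
In column 4, 1 can only go at (4,4), so (4,4) = 1.
Row 4 already has 1, leaving (4,5) = 3.
In column 3, 3 can only go at (3,3), so (3,3) = 3.
The only place for 5 in column 3 is (4,3).
Row 3 needs a 1, and only (3,2) is open for it.
Cage a needs sum 14, leaving (2,2) = 5.
Row 2 now contains 5, leaving (2,4) = 3.
Column 4 already has 3, which forces (1,4) = 5.
5 is placed in column 4; hence (3,4) = 4.
4 is placed in row 3, leaving (3,5) = 5.
4 is placed in column 4, which forces (5,4) = 2.
Row 5 now contains 2; hence (5,5) = 4.
4 is placed in row 3; hence (3,1) = 2.
Cage d's pair has sum 6; hence (4,1) = 4.
The 3 cells of cage f must have sum 10; hence (4,2) = 2.
4 is placed in row 5, which forces (5,1) = 5.
Row 5 now contains 2, so (5,2) = 3.
Cage h has sum 8, so (1,1) = 3.
Column 2 now contains 3, so (1,2) = 4.
Row 1 now contains 4, which forces (1,3) = 2.
Row 1 now contains 2; hence (1,5) = 1.
Column 1 now contains 4, so (2,1) = 1.
Column 3 now contains 2, leaving (2,3) = 4.
Column 5 already has 1, which forces (2,5) = 2.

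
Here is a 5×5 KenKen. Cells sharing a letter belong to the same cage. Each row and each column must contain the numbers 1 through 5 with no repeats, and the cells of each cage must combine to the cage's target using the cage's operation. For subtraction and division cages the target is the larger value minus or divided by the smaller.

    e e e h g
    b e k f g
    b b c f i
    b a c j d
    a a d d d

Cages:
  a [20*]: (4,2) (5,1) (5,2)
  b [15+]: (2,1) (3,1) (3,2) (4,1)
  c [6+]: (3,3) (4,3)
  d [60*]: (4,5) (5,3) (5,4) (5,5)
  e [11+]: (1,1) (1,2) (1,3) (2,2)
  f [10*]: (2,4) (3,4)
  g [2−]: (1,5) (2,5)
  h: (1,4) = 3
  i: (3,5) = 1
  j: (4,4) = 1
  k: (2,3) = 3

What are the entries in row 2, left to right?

Cage h is given; hence (1,4) = 3.
Cage k is a single given cell, leaving (2,3) = 3.
Cage i is given; hence (3,5) = 1.
Cage j is given, so (4,4) = 1.
The only place for 3 in row 5 is (5,5).
The only place for 3 in row 4 is (4,1).
Row 2 needs a 1, and only (2,2) is open for it.
In row 1, 2 can only go at (1,5), so (1,5) = 2.
2 is placed in column 5, which forces (2,5) = 4.
4 is placed in column 5, leaving (4,5) = 5.
The 4 cells of cage d must have product 60; hence (5,3) = 1.
Cage e needs sum 11, leaving (1,1) = 1.
4 is placed in row 2, which forces (2,1) = 5.
Row 2 now contains 5, leaving (2,4) = 2.
Column 4 already has 2, leaving (3,4) = 5.
Cage a needs product 20, which forces (4,2) = 2.
Row 4 already has 2, leaving (4,3) = 4.
Row 5 now contains 1; hence (5,1) = 2.
The 3 cells of cage a must have product 20, leaving (5,2) = 5.
Cage d has product 60, leaving (5,4) = 4.
Column 2 now contains 5, leaving (1,2) = 4.
Column 3 already has 4; hence (1,3) = 5.
2 is placed in column 1; hence (3,1) = 4.
Row 3 now contains 5, leaving (3,2) = 3.
Column 3 already has 4, which forces (3,3) = 2.
The full grid is 1 4 5 3 2 / 5 1 3 2 4 / 4 3 2 5 1 / 3 2 4 1 5 / 2 5 1 4 3.

5 1 3 2 4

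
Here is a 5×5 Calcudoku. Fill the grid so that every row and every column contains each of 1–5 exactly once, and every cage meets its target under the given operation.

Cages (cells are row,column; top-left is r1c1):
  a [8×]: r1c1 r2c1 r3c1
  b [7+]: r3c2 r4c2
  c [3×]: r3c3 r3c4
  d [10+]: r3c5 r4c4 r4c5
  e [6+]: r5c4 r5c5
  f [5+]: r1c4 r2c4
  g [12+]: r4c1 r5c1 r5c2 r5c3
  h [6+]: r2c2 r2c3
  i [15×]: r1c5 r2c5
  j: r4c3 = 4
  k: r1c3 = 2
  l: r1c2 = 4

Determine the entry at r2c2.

L is a freebie, which forces r1c2 = 4.
Cage k is a single given cell, which forces r1c3 = 2.
Cage j is a single given cell, so r4c3 = 4.
2 is placed in row 1, so r1c1 = 1.
1 is placed in row 1, leaving r1c4 = 3.
3 is placed in row 1, which forces r1c5 = 5.
5 is placed in column 5, which forces r2c5 = 3.
3 is placed in column 4, which forces r3c4 = 1.
The two cells of cage f must have sum 5; hence r2c4 = 2.
1 is placed in row 3; hence r3c3 = 3.
Cage d has sum 10, which forces r3c5 = 4.
Cage d has sum 10, which forces r4c4 = 5.
Cage d has sum 10, so r4c5 = 1.
5 is placed in column 4; hence r5c4 = 4.
1 is placed in column 5, which forces r5c5 = 2.
Row 2 now contains 2, so r2c1 = 4.
4 is placed in row 3; hence r3c1 = 2.
The two cells of cage b must have sum 7, which forces r3c2 = 5.
The 4 cells of cage g must have sum 12, leaving r4c1 = 3.
Row 4 now contains 5, so r4c2 = 2.
Cage g has sum 12, so r5c1 = 5.
Cage g has sum 12; hence r5c2 = 3.
Cage g needs sum 12; hence r5c3 = 1.
Column 2 now contains 5; hence r2c2 = 1.
Column 3 now contains 1, so r2c3 = 5.
Filled in: 1 4 2 3 5 / 4 1 5 2 3 / 2 5 3 1 4 / 3 2 4 5 1 / 5 3 1 4 2.

1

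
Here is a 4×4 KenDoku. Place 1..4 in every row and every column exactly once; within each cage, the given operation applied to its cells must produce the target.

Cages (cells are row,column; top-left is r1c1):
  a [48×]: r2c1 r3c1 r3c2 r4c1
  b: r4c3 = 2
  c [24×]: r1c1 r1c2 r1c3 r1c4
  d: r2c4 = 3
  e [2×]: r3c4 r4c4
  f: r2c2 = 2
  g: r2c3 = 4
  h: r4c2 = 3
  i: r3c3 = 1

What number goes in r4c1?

4

Cage f is a single given cell, which forces r2c2 = 2.
Cage g is given, leaving r2c3 = 4.
D is a freebie, so r2c4 = 3.
Column 2 now contains 2, which forces r3c2 = 4.
Cage i is given; hence r3c3 = 1.
1 is placed in row 3, so r3c4 = 2.
H is a freebie; hence r4c2 = 3.
Cage b is given; hence r4c3 = 2.
Column 4 now contains 2, which forces r4c4 = 1.
Cage c needs product 24; hence r1c1 = 2.
3 is placed in column 2, leaving r1c2 = 1.
Column 3 now contains 2, leaving r1c3 = 3.
Column 4 already has 1, which forces r1c4 = 4.
Row 2 already has 3, leaving r2c1 = 1.
1 is placed in row 3, which forces r3c1 = 3.
Row 4 now contains 1, so r4c1 = 4.
The full grid is 2 1 3 4 / 1 2 4 3 / 3 4 1 2 / 4 3 2 1.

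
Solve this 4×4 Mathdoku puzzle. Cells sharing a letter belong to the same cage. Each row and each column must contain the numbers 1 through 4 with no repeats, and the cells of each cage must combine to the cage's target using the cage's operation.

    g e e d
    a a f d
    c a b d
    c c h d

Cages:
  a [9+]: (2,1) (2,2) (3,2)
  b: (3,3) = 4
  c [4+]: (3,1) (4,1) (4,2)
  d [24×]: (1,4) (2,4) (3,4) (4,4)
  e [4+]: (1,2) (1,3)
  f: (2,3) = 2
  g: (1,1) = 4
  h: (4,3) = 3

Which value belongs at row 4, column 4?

4

Cage g is given, leaving (1,1) = 4.
Cage f is a single given cell; hence (2,3) = 2.
The 3 cells of cage c must have sum 4, leaving (3,1) = 1.
Cage b is a single given cell, so (3,3) = 4.
Cage c has sum 4; hence (4,1) = 2.
Cage c needs sum 4; hence (4,2) = 1.
Cage h is a single given cell, leaving (4,3) = 3.
Row 4 already has 3, so (4,4) = 4.
1 is placed in column 2, leaving (1,2) = 3.
Column 3 now contains 3, which forces (1,3) = 1.
Row 1 now contains 1; hence (1,4) = 2.
Row 2 now contains 2; hence (2,1) = 3.
Cage a has sum 9, so (2,2) = 4.
Row 2 now contains 3, so (2,4) = 1.
Cage a needs sum 9, which forces (3,2) = 2.
Column 4 now contains 2, so (3,4) = 3.
The full grid is 4 3 1 2 / 3 4 2 1 / 1 2 4 3 / 2 1 3 4.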